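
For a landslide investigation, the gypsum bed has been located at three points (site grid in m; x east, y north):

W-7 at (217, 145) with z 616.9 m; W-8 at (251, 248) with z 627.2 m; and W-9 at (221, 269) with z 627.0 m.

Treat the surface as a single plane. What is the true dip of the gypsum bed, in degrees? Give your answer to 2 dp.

5.76°

Two edge vectors: W-7→W-8 = (34, 103, 10.3), W-7→W-9 = (4, 124, 10.1).
Normal n = (W-7→W-8) × (W-7→W-9) = (-236.9, -302.2, 3804).
So ∂z/∂x = −n_x/n_z = 0.06228 and ∂z/∂y = −n_y/n_z = 0.07944.
Gradient magnitude |∇z| = √(a² + b²) = √(0.00388 + 0.00631) = 0.10094.
True dip = arctan(0.10094) = 5.76°, dipping toward SW (azimuth ≈ 218°).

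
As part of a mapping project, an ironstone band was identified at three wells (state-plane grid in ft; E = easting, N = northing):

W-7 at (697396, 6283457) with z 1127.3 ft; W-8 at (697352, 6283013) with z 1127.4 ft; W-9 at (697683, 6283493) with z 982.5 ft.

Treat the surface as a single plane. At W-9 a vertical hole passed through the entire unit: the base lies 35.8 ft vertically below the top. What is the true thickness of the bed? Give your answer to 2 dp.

31.85 ft

Two edge vectors: W-7→W-8 = (-44, -444, 0.1), W-7→W-9 = (287, 36, -144.8).
Normal n = (W-7→W-8) × (W-7→W-9) = (64287.6, -6342.5, 125844).
So ∂z/∂E = −n_x/n_z = −0.51085 and ∂z/∂N = −n_y/n_z = 0.05040.
|∇z| = √(a²+b²) = 0.51333, so dip δ = arctan(0.51333) = 27.17°.
True thickness = vertical thickness × cos δ = 35.8 × cos 27.17° = 31.85 ft.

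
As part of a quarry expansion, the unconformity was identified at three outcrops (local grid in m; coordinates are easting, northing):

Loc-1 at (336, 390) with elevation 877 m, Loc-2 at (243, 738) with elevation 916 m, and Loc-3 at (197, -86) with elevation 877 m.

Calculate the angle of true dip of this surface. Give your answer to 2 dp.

11.79°

Two edge vectors: Loc-1→Loc-2 = (-93, 348, 39), Loc-1→Loc-3 = (-139, -476, 0).
Normal n = (Loc-1→Loc-2) × (Loc-1→Loc-3) = (18564, -5421, 92640).
So ∂z/∂easting = −n_x/n_z = −0.20039 and ∂z/∂northing = −n_y/n_z = 0.05852.
Gradient magnitude |∇z| = √(a² + b²) = √(0.04016 + 0.00342) = 0.20876.
True dip = arctan(0.20876) = 11.79°, dipping toward ESE (azimuth ≈ 106°).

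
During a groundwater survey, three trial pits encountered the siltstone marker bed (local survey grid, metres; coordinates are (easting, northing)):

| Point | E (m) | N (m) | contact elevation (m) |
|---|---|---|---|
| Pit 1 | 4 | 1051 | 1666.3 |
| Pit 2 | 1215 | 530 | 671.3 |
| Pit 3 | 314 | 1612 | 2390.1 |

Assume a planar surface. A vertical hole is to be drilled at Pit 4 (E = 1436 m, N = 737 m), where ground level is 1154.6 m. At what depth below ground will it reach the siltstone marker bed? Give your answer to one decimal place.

Two edge vectors: Pit 1→Pit 2 = (1211, -521, -995), Pit 1→Pit 3 = (310, 561, 723.8).
Normal n = (Pit 1→Pit 2) × (Pit 1→Pit 3) = (181095.2, -1184971.8, 840881).
So ∂z/∂E = −n_x/n_z = −0.215364 and ∂z/∂N = −n_y/n_z = 1.409203.
Intercept c from Pit 1: 1666.3 + 0.86 − 1481.07 = 186.09.
At (1436, 737): z_contact = −309.26 + 1038.58 + 186.09 = 915.41 m.
Depth below ground = 1154.6 − 915.41 = 239.2 m.

239.2 m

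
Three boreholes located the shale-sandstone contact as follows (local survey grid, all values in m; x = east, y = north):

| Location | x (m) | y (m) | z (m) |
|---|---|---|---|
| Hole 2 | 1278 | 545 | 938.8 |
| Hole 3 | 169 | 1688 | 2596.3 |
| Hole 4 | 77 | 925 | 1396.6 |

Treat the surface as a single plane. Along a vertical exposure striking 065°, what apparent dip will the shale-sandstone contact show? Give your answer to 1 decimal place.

37.2°

Let the plane be z = a·x + b·y + c.
Hole 3−Hole 2: −1109a + 1143b = 1657.5;  Hole 4−Hole 2: −1201a + 380b = 457.8.
Solving gives a = 0.11204, b = 1.55884.
Unit vector along 065° is (sin 65°, cos 65°) = (0.9063, 0.4226).
Slope in that direction = a·(0.9063) + b·(0.4226) = 0.76033.
Apparent dip = arctan|0.76033| = 37.2° (true dip is 57.4°, so apparent ≤ true as expected).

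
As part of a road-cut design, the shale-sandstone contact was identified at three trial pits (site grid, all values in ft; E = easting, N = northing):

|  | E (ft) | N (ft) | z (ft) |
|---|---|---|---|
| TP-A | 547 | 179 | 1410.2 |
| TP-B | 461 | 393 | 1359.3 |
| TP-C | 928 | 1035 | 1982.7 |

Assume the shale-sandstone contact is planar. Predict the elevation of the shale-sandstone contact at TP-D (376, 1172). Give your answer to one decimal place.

1418.1 ft

Two edge vectors: TP-A→TP-B = (-86, 214, -50.9), TP-A→TP-C = (381, 856, 572.5).
Normal n = (TP-A→TP-B) × (TP-A→TP-C) = (166085.4, 29842.1, -155150).
So ∂z/∂E = −n_x/n_z = 1.070483 and ∂z/∂N = −n_y/n_z = 0.192344.
Intercept c from TP-A: 1410.2 − 585.55 − 34.43 = 790.22.
At (376, 1172): z = 402.5 + 225.4 + 790.22 = 1418.1 ft.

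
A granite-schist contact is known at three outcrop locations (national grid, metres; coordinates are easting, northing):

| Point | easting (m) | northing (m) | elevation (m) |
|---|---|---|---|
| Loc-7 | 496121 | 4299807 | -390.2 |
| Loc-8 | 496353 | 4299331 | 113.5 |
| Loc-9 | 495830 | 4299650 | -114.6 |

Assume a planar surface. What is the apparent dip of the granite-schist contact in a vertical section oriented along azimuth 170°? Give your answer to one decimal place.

48.6°

Two edge vectors: Loc-7→Loc-8 = (232, -476, 503.7), Loc-7→Loc-9 = (-291, -157, 275.6).
Normal n = (Loc-7→Loc-8) × (Loc-7→Loc-9) = (-52104.7, -210515.9, -174940).
So ∂z/∂easting = −n_x/n_z = −0.29784 and ∂z/∂northing = −n_y/n_z = −1.20336.
Unit vector along 170° is (sin 170°, cos 170°) = (0.1736, -0.9848).
Slope in that direction = a·(0.1736) + b·(-0.9848) = 1.13336.
Apparent dip = arctan|1.13336| = 48.6° (true dip is 51.1°, so apparent ≤ true as expected).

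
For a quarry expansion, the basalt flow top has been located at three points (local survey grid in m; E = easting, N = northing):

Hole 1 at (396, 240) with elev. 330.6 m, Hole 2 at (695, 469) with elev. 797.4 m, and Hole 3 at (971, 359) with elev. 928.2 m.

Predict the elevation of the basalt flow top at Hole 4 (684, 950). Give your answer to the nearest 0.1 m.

Let the plane be z = a·E + b·N + c.
Hole 2−Hole 1: 299a + 229b = 466.8;  Hole 3−Hole 1: 575a + 119b = 597.6.
Solving gives a = 0.84606, b = 0.93375.
Then c = 330.6 − a·396 − b·240 = −228.54.
At (684, 950): z = 578.7 + 887.1 − 228.54 = 1237.2 m.

1237.2 m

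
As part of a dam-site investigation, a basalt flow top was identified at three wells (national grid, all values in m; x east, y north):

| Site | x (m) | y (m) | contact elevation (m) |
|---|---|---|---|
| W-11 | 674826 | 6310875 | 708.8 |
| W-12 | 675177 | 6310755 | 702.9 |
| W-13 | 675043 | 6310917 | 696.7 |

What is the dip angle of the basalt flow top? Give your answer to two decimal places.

Let the plane be z = a·x + b·y + c.
W-12−W-11: 351a − 120b = −5.9;  W-13−W-11: 217a + 42b = −12.1.
Solving gives a = −0.04168, b = −0.07275.
Gradient magnitude |∇z| = √(a² + b²) = √(0.00174 + 0.00529) = 0.08384.
True dip = arctan(0.08384) = 4.79°, dipping toward NNE (azimuth ≈ 030°).

4.79°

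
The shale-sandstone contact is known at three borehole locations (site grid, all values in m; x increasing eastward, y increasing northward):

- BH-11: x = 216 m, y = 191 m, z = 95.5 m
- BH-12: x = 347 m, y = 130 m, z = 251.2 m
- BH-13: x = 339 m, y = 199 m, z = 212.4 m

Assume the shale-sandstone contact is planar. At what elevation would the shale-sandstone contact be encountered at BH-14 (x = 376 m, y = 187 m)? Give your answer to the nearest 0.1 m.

Two edge vectors: BH-11→BH-12 = (131, -61, 155.7), BH-11→BH-13 = (123, 8, 116.9).
Normal n = (BH-11→BH-12) × (BH-11→BH-13) = (-8376.5, 3837.2, 8551).
So ∂z/∂x = −n_x/n_z = 0.97959 and ∂z/∂y = −n_y/n_z = −0.44874.
Intercept c from BH-11: 95.5 − 211.59 + 85.71 = −30.38.
At (376, 187): z = 368.3 − 83.9 − 30.38 = 254.0 m.

254.0 m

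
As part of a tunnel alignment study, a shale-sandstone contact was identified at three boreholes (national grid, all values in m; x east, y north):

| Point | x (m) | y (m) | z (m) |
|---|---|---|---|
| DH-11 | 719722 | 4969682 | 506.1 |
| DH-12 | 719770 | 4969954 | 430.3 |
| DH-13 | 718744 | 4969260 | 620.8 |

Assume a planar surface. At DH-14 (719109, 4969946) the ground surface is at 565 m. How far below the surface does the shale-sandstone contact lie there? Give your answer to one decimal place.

134.6 m

Two edge vectors: DH-11→DH-12 = (48, 272, -75.8), DH-11→DH-13 = (-978, -422, 114.7).
Normal n = (DH-11→DH-12) × (DH-11→DH-13) = (-789.2, 68626.8, 245760).
So ∂z/∂x = −n_x/n_z = 0.003211263 and ∂z/∂y = −n_y/n_z = −0.279243164.
Intercept c from DH-11: 506.1 − 2311.22 + 1387749.73 = 1385944.61.
At (719109, 4969946): z_contact = 2309.25 − 1387823.45 + 1385944.61 = 430.41 m.
Depth below ground = 565 − 430.41 = 134.6 m.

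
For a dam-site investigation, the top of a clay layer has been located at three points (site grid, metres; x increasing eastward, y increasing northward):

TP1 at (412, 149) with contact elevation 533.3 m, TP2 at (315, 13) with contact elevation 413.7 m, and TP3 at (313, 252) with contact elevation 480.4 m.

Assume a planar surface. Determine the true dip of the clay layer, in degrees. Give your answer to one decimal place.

Two edge vectors: TP1→TP2 = (-97, -136, -119.6), TP1→TP3 = (-99, 103, -52.9).
Normal n = (TP1→TP2) × (TP1→TP3) = (19513.2, 6709.1, -23455).
So ∂z/∂x = −n_x/n_z = 0.83194 and ∂z/∂y = −n_y/n_z = 0.28604.
Gradient magnitude |∇z| = √(a² + b²) = √(0.69213 + 0.08182) = 0.87974.
True dip = arctan(0.87974) = 41.3°, dipping toward WSW (azimuth ≈ 251°).

41.3°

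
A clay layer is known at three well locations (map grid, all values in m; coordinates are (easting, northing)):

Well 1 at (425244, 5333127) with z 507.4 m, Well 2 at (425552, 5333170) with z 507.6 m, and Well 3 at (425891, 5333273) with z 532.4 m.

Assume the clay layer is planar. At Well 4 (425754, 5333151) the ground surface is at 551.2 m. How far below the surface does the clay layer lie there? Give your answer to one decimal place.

64.3 m

Let the plane be z = a·E + b·N + c.
Well 2−Well 1: 308a + 43b = 0.2;  Well 3−Well 1: 647a + 146b = 25.
Solving gives a = −0.060990261, b = 0.441511635.
Then c = 507.4 − a·425244 − b·5333127 = −2328194.48.
At (425754, 5333151): z_contact = −25966.85 + 2354648.22 − 2328194.48 = 486.89 m.
Depth below ground = 551.2 − 486.89 = 64.3 m.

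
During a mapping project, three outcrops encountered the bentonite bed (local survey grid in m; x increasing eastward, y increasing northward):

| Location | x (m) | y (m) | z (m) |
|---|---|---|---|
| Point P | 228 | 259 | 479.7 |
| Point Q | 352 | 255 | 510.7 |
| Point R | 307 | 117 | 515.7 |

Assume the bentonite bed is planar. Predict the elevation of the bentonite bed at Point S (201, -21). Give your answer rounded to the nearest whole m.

Two edge vectors: Point P→Point Q = (124, -4, 31), Point P→Point R = (79, -142, 36).
Normal n = (Point P→Point Q) × (Point P→Point R) = (4258, -2015, -17292).
So ∂z/∂x = −n_x/n_z = 0.24624 and ∂z/∂y = −n_y/n_z = −0.11653.
Intercept c from Point P: 479.7 − 56.14 + 30.18 = 453.74.
At (201, -21): z = 49.5 + 2.4 + 453.74 = 505.7 m.

506 m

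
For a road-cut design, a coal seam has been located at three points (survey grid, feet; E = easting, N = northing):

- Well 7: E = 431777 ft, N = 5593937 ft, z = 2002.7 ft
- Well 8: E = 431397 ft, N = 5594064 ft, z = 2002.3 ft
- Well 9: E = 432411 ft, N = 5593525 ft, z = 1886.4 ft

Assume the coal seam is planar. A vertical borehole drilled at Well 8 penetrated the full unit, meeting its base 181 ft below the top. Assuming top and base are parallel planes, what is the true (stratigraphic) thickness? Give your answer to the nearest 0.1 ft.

154.1 ft

Let the plane be z = a·E + b·N + c.
Well 8−Well 7: −380a + 127b = −0.4;  Well 9−Well 7: 634a − 412b = −116.3.
Solving gives a = 0.19640, b = 0.58451.
|∇z| = √(a²+b²) = 0.61663, so dip δ = arctan(0.61663) = 31.66°.
True thickness = vertical thickness × cos δ = 181 × cos 31.66° = 154.1 ft.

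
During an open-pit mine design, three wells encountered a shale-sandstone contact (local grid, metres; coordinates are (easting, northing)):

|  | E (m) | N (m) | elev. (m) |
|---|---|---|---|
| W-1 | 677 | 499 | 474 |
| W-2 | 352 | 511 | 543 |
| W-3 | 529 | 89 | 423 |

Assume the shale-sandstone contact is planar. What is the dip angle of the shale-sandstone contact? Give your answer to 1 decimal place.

Two edge vectors: W-1→W-2 = (-325, 12, 69), W-1→W-3 = (-148, -410, -51).
Normal n = (W-1→W-2) × (W-1→W-3) = (27678, -26787, 135026).
So ∂z/∂E = −n_x/n_z = −0.20498 and ∂z/∂N = −n_y/n_z = 0.19838.
Gradient magnitude |∇z| = √(a² + b²) = √(0.04202 + 0.03936) = 0.28526.
True dip = arctan(0.28526) = 15.9°, dipping toward SE (azimuth ≈ 134°).

15.9°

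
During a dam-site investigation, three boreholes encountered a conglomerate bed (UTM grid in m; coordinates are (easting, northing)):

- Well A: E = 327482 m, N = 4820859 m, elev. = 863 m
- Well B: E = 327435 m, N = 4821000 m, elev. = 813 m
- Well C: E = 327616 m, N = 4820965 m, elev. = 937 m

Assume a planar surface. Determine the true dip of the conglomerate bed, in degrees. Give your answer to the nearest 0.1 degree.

Two edge vectors: Well A→Well B = (-47, 141, -50), Well A→Well C = (134, 106, 74).
Normal n = (Well A→Well B) × (Well A→Well C) = (15734, -3222, -23876).
So ∂z/∂E = −n_x/n_z = 0.65899 and ∂z/∂N = −n_y/n_z = −0.13495.
Gradient magnitude |∇z| = √(a² + b²) = √(0.43427 + 0.01821) = 0.67266.
True dip = arctan(0.67266) = 33.9°, dipping toward WNW (azimuth ≈ 282°).

33.9°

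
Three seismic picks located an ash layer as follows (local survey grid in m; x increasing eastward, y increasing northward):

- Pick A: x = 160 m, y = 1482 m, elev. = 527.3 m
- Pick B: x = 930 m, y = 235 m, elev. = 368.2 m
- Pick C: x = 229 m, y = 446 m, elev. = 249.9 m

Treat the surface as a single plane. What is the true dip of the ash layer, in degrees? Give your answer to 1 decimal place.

Let the plane be z = a·x + b·y + c.
Pick B−Pick A: 770a − 1247b = −159.1;  Pick C−Pick A: 69a − 1036b = −277.4.
Solving gives a = 0.25446, b = 0.28471.
Gradient magnitude |∇z| = √(a² + b²) = √(0.06475 + 0.08106) = 0.38185.
True dip = arctan(0.38185) = 20.9°, dipping toward SW (azimuth ≈ 222°).

20.9°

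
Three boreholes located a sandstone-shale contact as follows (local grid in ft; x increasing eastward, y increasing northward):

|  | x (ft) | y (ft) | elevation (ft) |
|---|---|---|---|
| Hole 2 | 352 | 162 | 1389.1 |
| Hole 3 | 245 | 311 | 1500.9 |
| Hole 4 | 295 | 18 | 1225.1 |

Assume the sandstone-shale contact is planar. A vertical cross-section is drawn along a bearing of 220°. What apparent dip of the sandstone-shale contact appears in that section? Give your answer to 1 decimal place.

Two edge vectors: Hole 2→Hole 3 = (-107, 149, 111.8), Hole 2→Hole 4 = (-57, -144, -164).
Normal n = (Hole 2→Hole 3) × (Hole 2→Hole 4) = (-8336.8, -23920.6, 23901).
So ∂z/∂x = −n_x/n_z = 0.34881 and ∂z/∂y = −n_y/n_z = 1.00082.
Unit vector along 220° is (sin 220°, cos 220°) = (-0.6428, -0.7660).
Slope in that direction = a·(-0.6428) + b·(-0.7660) = −0.99088.
Apparent dip = arctan|0.99088| = 44.7° (true dip is 46.7°, so apparent ≤ true as expected).

44.7°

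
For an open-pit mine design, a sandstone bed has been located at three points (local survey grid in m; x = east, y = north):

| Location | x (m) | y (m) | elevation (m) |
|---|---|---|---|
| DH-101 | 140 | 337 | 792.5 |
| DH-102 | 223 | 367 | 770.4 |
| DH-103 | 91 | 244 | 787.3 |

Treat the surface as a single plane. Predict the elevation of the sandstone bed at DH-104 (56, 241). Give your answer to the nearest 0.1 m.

799.0 m

Two edge vectors: DH-101→DH-102 = (83, 30, -22.1), DH-101→DH-103 = (-49, -93, -5.2).
Normal n = (DH-101→DH-102) × (DH-101→DH-103) = (-2211.3, 1514.5, -6249).
So ∂z/∂x = −n_x/n_z = −0.35386 and ∂z/∂y = −n_y/n_z = 0.24236.
Intercept c from DH-101: 792.5 + 49.54 − 81.67 = 760.37.
At (56, 241): z = −19.8 + 58.4 + 760.37 = 799.0 m.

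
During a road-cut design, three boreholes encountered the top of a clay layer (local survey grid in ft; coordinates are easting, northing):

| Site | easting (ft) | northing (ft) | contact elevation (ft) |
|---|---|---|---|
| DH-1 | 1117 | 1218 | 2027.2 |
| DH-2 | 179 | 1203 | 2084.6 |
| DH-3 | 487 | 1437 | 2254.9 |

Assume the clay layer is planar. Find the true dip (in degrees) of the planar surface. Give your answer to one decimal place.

39.7°

Let the plane be z = a·easting + b·northing + c.
DH-2−DH-1: −938a − 15b = 57.4;  DH-3−DH-1: −630a + 219b = 227.7.
Solving gives a = −0.07440, b = 0.82570.
Gradient magnitude |∇z| = √(a² + b²) = √(0.00554 + 0.68179) = 0.82905.
True dip = arctan(0.82905) = 39.7°, dipping toward S (azimuth ≈ 175°).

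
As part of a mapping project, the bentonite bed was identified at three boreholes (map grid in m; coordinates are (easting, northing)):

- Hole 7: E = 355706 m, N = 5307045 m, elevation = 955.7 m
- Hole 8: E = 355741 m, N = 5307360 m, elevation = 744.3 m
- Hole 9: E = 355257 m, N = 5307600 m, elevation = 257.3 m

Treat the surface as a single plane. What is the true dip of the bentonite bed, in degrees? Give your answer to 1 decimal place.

Let the plane be z = a·E + b·N + c.
Hole 8−Hole 7: 35a + 315b = −211.4;  Hole 9−Hole 7: −449a + 555b = −698.4.
Solving gives a = 0.63825, b = −0.74203.
Gradient magnitude |∇z| = √(a² + b²) = √(0.40736 + 0.55061) = 0.97876.
True dip = arctan(0.97876) = 44.4°, dipping toward NW (azimuth ≈ 319°).

44.4°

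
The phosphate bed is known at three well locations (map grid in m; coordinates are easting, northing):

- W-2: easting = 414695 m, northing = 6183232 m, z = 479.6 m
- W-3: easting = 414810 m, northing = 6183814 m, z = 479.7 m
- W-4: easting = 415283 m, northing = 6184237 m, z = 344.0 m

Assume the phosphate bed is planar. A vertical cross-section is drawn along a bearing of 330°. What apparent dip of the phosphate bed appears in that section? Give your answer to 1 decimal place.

Two edge vectors: W-2→W-3 = (115, 582, 0.1), W-2→W-4 = (588, 1005, -135.6).
Normal n = (W-2→W-3) × (W-2→W-4) = (-79019.7, 15652.8, -226641).
So ∂z/∂easting = −n_x/n_z = −0.34866 and ∂z/∂northing = −n_y/n_z = 0.06906.
Unit vector along 330° is (sin 330°, cos 330°) = (-0.5000, 0.8660).
Slope in that direction = a·(-0.5000) + b·(0.8660) = 0.23414.
Apparent dip = arctan|0.23414| = 13.2° (true dip is 19.6°, so apparent ≤ true as expected).

13.2°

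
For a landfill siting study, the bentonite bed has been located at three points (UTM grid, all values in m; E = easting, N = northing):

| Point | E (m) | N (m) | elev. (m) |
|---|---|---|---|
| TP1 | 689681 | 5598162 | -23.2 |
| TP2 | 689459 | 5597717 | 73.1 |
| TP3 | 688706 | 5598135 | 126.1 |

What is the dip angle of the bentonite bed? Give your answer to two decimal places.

11.64°

Two edge vectors: TP1→TP2 = (-222, -445, 96.3), TP1→TP3 = (-975, -27, 149.3).
Normal n = (TP1→TP2) × (TP1→TP3) = (-63838.4, -60747.9, -427881).
So ∂z/∂E = −n_x/n_z = −0.14920 and ∂z/∂N = −n_y/n_z = −0.14197.
Gradient magnitude |∇z| = √(a² + b²) = √(0.02226 + 0.02016) = 0.20595.
True dip = arctan(0.20595) = 11.64°, dipping toward NE (azimuth ≈ 046°).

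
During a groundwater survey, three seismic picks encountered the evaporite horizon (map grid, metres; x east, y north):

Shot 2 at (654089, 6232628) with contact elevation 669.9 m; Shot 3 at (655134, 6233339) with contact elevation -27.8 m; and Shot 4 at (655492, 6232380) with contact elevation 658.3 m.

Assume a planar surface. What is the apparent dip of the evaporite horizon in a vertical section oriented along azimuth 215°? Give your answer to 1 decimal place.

Let the plane be z = a·x + b·y + c.
Shot 3−Shot 2: 1045a + 711b = −697.7;  Shot 4−Shot 2: 1403a − 248b = −11.6.
Solving gives a = −0.14425, b = −0.76928.
Unit vector along 215° is (sin 215°, cos 215°) = (-0.5736, -0.8192).
Slope in that direction = a·(-0.5736) + b·(-0.8192) = 0.71290.
Apparent dip = arctan|0.71290| = 35.5° (true dip is 38.0°, so apparent ≤ true as expected).

35.5°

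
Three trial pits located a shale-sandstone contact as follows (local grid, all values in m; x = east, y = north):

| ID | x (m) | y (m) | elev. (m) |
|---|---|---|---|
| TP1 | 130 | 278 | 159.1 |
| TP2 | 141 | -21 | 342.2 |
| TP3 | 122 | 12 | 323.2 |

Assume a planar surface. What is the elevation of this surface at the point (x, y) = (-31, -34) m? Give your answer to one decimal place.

361.9 m

Let the plane be z = a·x + b·y + c.
TP2−TP1: 11a − 299b = 183.1;  TP3−TP1: −8a − 266b = 164.1.
Solving gives a = −0.06794, b = −0.61487.
Then c = 159.1 − a·130 − b·278 = 338.87.
At (-31, -34): z = 2.1 + 20.9 + 338.87 = 361.9 m.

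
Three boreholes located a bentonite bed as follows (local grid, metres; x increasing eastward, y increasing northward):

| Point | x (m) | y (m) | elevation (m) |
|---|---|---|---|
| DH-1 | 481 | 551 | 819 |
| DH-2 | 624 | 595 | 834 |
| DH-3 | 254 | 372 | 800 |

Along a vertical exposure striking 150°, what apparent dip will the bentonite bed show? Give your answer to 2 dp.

5.56°

Two edge vectors: DH-1→DH-2 = (143, 44, 15), DH-1→DH-3 = (-227, -179, -19).
Normal n = (DH-1→DH-2) × (DH-1→DH-3) = (1849, -688, -15609).
So ∂z/∂x = −n_x/n_z = 0.11846 and ∂z/∂y = −n_y/n_z = −0.04408.
Unit vector along 150° is (sin 150°, cos 150°) = (0.5000, -0.8660).
Slope in that direction = a·(0.5000) + b·(-0.8660) = 0.09740.
Apparent dip = arctan|0.09740| = 5.56° (true dip is 7.2°, so apparent ≤ true as expected).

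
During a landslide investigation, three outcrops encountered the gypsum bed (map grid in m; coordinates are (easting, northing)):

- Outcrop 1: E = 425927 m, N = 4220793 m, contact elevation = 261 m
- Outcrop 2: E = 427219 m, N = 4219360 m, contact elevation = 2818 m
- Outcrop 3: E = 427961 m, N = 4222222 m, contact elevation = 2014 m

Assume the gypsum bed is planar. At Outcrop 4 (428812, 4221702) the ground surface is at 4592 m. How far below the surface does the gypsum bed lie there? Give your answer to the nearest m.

1155 m

Two edge vectors: Outcrop 1→Outcrop 2 = (1292, -1433, 2557), Outcrop 1→Outcrop 3 = (2034, 1429, 1753).
Normal n = (Outcrop 1→Outcrop 2) × (Outcrop 1→Outcrop 3) = (-6166002, 2936062, 4760990).
So ∂z/∂E = −n_x/n_z = 1.29510921 and ∂z/∂N = −n_y/n_z = −0.61669149.
Intercept c from Outcrop 1: 261 − 551621.98 + 2602927.11 = 2051566.13.
At (428812, 4221702): z_contact = 555358.4 − 2603487.7 + 2051566.13 = 3436.8 m.
Depth below ground = 4592 − 3436.8 = 1155 m.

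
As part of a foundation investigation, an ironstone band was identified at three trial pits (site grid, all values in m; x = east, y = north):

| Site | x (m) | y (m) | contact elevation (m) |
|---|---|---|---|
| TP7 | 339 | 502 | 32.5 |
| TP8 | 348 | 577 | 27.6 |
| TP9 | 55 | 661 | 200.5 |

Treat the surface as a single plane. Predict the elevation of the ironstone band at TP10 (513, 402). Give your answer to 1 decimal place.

-70.4 m

Let the plane be z = a·x + b·y + c.
TP8−TP7: 9a + 75b = −4.9;  TP9−TP7: −284a + 159b = 168.
Solving gives a = −0.58858, b = 0.00530.
Then c = 32.5 − a·339 − b·502 = 229.37.
At (513, 402): z = −301.9 + 2.1 + 229.37 = -70.4 m.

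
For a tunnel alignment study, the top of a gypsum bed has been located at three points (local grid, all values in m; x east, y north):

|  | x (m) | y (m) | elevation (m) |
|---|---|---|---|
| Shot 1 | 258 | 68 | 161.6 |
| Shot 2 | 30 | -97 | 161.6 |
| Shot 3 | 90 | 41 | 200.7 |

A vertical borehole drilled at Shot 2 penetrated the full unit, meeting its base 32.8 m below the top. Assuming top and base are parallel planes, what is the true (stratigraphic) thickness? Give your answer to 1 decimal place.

29.2 m

Let the plane be z = a·x + b·y + c.
Shot 2−Shot 1: −228a − 165b = 0;  Shot 3−Shot 1: −168a − 27b = 39.1.
Solving gives a = −0.29918, b = 0.41341.
|∇z| = √(a²+b²) = 0.51031, so dip δ = arctan(0.51031) = 27.04°.
True thickness = vertical thickness × cos δ = 32.8 × cos 27.04° = 29.2 m.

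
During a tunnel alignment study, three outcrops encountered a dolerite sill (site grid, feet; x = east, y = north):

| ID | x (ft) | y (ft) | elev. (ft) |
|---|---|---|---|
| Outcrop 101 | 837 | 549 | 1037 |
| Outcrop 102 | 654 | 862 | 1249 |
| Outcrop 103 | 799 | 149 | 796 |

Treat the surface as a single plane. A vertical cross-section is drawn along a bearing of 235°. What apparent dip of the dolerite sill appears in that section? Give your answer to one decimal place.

14.6°

Two edge vectors: Outcrop 101→Outcrop 102 = (-183, 313, 212), Outcrop 101→Outcrop 103 = (-38, -400, -241).
Normal n = (Outcrop 101→Outcrop 102) × (Outcrop 101→Outcrop 103) = (9367, -52159, 85094).
So ∂z/∂x = −n_x/n_z = −0.11008 and ∂z/∂y = −n_y/n_z = 0.61296.
Unit vector along 235° is (sin 235°, cos 235°) = (-0.8192, -0.5736).
Slope in that direction = a·(-0.8192) + b·(-0.5736) = −0.26141.
Apparent dip = arctan|0.26141| = 14.6° (true dip is 31.9°, so apparent ≤ true as expected).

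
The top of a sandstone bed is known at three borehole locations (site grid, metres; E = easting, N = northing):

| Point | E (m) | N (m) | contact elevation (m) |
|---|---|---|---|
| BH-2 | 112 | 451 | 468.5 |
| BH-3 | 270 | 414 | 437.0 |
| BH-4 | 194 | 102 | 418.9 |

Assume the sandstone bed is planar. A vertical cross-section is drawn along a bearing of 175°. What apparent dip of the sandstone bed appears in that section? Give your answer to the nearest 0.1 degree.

6.6°

Two edge vectors: BH-2→BH-3 = (158, -37, -31.5), BH-2→BH-4 = (82, -349, -49.6).
Normal n = (BH-2→BH-3) × (BH-2→BH-4) = (-9158.3, 5253.8, -52108).
So ∂z/∂E = −n_x/n_z = −0.17576 and ∂z/∂N = −n_y/n_z = 0.10083.
Unit vector along 175° is (sin 175°, cos 175°) = (0.0872, -0.9962).
Slope in that direction = a·(0.0872) + b·(-0.9962) = −0.11576.
Apparent dip = arctan|0.11576| = 6.6° (true dip is 11.5°, so apparent ≤ true as expected).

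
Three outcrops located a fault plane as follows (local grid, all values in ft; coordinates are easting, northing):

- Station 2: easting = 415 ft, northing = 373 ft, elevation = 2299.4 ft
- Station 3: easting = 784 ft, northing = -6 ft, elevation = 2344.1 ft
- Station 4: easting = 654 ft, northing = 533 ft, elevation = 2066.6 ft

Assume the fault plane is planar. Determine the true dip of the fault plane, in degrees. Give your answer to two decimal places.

40.13°

Two edge vectors: Station 2→Station 3 = (369, -379, 44.7), Station 2→Station 4 = (239, 160, -232.8).
Normal n = (Station 2→Station 3) × (Station 2→Station 4) = (81079.2, 96586.5, 149621).
So ∂z/∂easting = −n_x/n_z = −0.54190 and ∂z/∂northing = −n_y/n_z = −0.64554.
Gradient magnitude |∇z| = √(a² + b²) = √(0.29365 + 0.41672) = 0.84284.
True dip = arctan(0.84284) = 40.13°, dipping toward NE (azimuth ≈ 040°).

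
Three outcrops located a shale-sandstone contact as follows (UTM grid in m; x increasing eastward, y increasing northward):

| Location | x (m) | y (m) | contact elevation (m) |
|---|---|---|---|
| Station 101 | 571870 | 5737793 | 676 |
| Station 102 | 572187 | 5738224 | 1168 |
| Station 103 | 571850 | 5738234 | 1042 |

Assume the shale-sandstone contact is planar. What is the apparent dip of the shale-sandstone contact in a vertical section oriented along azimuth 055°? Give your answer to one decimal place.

Two edge vectors: Station 101→Station 102 = (317, 431, 492), Station 101→Station 103 = (-20, 441, 366).
Normal n = (Station 101→Station 102) × (Station 101→Station 103) = (-59226, -125862, 148417).
So ∂z/∂x = −n_x/n_z = 0.39905 and ∂z/∂y = −n_y/n_z = 0.84803.
Unit vector along 055° is (sin 55°, cos 55°) = (0.8192, 0.5736).
Slope in that direction = a·(0.8192) + b·(0.5736) = 0.81329.
Apparent dip = arctan|0.81329| = 39.1° (true dip is 43.1°, so apparent ≤ true as expected).

39.1°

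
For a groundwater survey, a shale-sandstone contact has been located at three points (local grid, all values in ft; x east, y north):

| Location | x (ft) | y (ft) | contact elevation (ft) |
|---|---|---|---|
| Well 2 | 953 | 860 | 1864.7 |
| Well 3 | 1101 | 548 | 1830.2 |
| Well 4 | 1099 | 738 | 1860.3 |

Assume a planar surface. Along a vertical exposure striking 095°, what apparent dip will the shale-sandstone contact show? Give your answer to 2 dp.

Let the plane be z = a·x + b·y + c.
Well 3−Well 2: 148a − 312b = −34.5;  Well 4−Well 2: 146a − 122b = −4.4.
Solving gives a = 0.10315, b = 0.15951.
Unit vector along 095° is (sin 95°, cos 95°) = (0.9962, -0.0872).
Slope in that direction = a·(0.9962) + b·(-0.0872) = 0.08886.
Apparent dip = arctan|0.08886| = 5.08° (true dip is 10.8°, so apparent ≤ true as expected).

5.08°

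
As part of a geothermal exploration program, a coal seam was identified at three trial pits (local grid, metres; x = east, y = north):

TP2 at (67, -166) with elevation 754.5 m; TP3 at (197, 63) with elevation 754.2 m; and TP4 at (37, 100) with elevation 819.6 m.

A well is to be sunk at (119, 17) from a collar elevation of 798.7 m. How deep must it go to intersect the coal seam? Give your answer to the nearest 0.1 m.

Let the plane be z = a·x + b·y + c.
TP3−TP2: 130a + 229b = −0.3;  TP4−TP2: −30a + 266b = 65.1.
Solving gives a = −0.36159, b = 0.20396.
Then c = 754.5 − a·67 − b·-166 = 812.58.
At (119, 17): z_contact = −43.03 + 3.47 + 812.58 = 773.02 m.
Depth below ground = 798.7 − 773.02 = 25.7 m.

25.7 m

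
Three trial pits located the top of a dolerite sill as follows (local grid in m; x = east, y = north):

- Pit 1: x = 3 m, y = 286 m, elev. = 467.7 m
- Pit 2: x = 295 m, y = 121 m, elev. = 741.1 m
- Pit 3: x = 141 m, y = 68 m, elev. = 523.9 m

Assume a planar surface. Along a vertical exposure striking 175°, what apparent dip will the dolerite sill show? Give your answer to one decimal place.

22.4°

Let the plane be z = a·x + b·y + c.
Pit 2−Pit 1: 292a − 165b = 273.4;  Pit 3−Pit 1: 138a − 218b = 56.2.
Solving gives a = 1.23094, b = 0.52142.
Unit vector along 175° is (sin 175°, cos 175°) = (0.0872, -0.9962).
Slope in that direction = a·(0.0872) + b·(-0.9962) = −0.41215.
Apparent dip = arctan|0.41215| = 22.4° (true dip is 53.2°, so apparent ≤ true as expected).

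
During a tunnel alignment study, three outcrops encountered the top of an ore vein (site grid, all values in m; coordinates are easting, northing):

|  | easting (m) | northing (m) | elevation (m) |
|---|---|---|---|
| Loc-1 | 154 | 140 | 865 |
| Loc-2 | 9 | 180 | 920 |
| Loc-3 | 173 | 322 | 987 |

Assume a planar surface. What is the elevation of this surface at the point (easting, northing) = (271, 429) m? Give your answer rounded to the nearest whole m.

1042 m

Two edge vectors: Loc-1→Loc-2 = (-145, 40, 55), Loc-1→Loc-3 = (19, 182, 122).
Normal n = (Loc-1→Loc-2) × (Loc-1→Loc-3) = (-5130, 18735, -27150).
So ∂z/∂easting = −n_x/n_z = −0.18895 and ∂z/∂northing = −n_y/n_z = 0.69006.
Intercept c from Loc-1: 865 + 29.10 − 96.61 = 797.49.
At (271, 429): z = −51.2 + 296.0 + 797.49 = 1042.3 m.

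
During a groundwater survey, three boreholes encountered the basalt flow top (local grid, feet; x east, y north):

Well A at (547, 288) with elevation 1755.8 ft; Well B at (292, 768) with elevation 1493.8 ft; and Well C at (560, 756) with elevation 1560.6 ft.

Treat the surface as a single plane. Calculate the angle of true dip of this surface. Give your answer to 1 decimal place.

25.7°

Let the plane be z = a·x + b·y + c.
Well B−Well A: −255a + 480b = −262;  Well C−Well A: 13a + 468b = −195.2.
Solving gives a = 0.23029, b = −0.42349.
Gradient magnitude |∇z| = √(a² + b²) = √(0.05303 + 0.17934) = 0.48206.
True dip = arctan(0.48206) = 25.7°, dipping toward NNW (azimuth ≈ 331°).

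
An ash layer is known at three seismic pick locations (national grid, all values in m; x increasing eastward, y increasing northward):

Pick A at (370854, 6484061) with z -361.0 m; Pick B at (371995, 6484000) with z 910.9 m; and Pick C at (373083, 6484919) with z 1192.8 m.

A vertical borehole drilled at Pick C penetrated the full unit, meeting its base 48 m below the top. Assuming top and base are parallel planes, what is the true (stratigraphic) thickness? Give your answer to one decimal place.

27.5 m

Let the plane be z = a·x + b·y + c.
Pick B−Pick A: 1141a − 61b = 1271.9;  Pick C−Pick A: 2229a + 858b = 1553.8.
Solving gives a = 1.06379, b = −0.95267.
|∇z| = √(a²+b²) = 1.42802, so dip δ = arctan(1.42802) = 55.00°.
True thickness = vertical thickness × cos δ = 48 × cos 55.00° = 27.5 m.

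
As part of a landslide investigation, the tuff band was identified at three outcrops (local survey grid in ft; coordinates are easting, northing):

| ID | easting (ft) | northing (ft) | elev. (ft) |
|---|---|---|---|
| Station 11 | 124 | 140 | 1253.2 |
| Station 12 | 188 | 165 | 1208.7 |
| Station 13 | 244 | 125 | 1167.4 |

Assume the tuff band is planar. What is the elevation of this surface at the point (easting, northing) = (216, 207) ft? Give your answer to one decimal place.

Two edge vectors: Station 11→Station 12 = (64, 25, -44.5), Station 11→Station 13 = (120, -15, -85.8).
Normal n = (Station 11→Station 12) × (Station 11→Station 13) = (-2812.5, 151.2, -3960).
So ∂z/∂easting = −n_x/n_z = −0.71023 and ∂z/∂northing = −n_y/n_z = 0.03818.
Intercept c from Station 11: 1253.2 + 88.07 − 5.35 = 1335.92.
At (216, 207): z = −153.4 + 7.9 + 1335.92 = 1190.4 ft.

1190.4 ft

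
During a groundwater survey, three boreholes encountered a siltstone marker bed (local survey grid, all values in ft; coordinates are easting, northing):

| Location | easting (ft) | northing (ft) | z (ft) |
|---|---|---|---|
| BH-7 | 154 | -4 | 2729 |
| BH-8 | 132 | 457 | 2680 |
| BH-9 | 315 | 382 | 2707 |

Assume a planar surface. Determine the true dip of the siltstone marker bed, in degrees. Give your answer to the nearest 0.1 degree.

8.3°

Two edge vectors: BH-7→BH-8 = (-22, 461, -49), BH-7→BH-9 = (161, 386, -22).
Normal n = (BH-7→BH-8) × (BH-7→BH-9) = (8772, -8373, -82713).
So ∂z/∂easting = −n_x/n_z = 0.10605 and ∂z/∂northing = −n_y/n_z = −0.10123.
Gradient magnitude |∇z| = √(a² + b²) = √(0.01125 + 0.01025) = 0.14661.
True dip = arctan(0.14661) = 8.3°, dipping toward NW (azimuth ≈ 314°).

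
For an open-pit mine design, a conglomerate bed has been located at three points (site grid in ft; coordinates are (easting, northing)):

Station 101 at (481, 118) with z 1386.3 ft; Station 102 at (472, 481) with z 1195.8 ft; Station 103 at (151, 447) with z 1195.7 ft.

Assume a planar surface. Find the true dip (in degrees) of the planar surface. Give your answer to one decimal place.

Two edge vectors: Station 101→Station 102 = (-9, 363, -190.5), Station 101→Station 103 = (-330, 329, -190.6).
Normal n = (Station 101→Station 102) × (Station 101→Station 103) = (-6513.3, 61149.6, 116829).
So ∂z/∂E = −n_x/n_z = 0.05575 and ∂z/∂N = −n_y/n_z = −0.52341.
Gradient magnitude |∇z| = √(a² + b²) = √(0.00311 + 0.27396) = 0.52637.
True dip = arctan(0.52637) = 27.8°, dipping toward N (azimuth ≈ 354°).

27.8°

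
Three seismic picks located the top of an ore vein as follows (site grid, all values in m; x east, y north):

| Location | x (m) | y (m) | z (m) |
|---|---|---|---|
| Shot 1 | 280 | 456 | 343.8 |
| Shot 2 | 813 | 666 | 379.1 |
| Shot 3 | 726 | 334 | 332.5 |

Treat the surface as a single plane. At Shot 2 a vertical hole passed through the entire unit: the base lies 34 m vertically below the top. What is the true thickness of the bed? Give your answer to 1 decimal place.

Two edge vectors: Shot 1→Shot 2 = (533, 210, 35.3), Shot 1→Shot 3 = (446, -122, -11.3).
Normal n = (Shot 1→Shot 2) × (Shot 1→Shot 3) = (1933.6, 21766.7, -158686).
So ∂z/∂x = −n_x/n_z = 0.01219 and ∂z/∂y = −n_y/n_z = 0.13717.
|∇z| = √(a²+b²) = 0.13771, so dip δ = arctan(0.13771) = 7.84°.
True thickness = vertical thickness × cos δ = 34 × cos 7.84° = 33.7 m.

33.7 m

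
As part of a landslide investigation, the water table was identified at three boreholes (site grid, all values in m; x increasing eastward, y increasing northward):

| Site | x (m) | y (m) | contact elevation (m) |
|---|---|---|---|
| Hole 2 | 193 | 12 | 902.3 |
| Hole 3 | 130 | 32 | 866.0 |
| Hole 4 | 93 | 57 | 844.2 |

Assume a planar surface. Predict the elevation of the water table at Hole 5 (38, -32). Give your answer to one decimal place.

Two edge vectors: Hole 2→Hole 3 = (-63, 20, -36.3), Hole 2→Hole 4 = (-100, 45, -58.1).
Normal n = (Hole 2→Hole 3) × (Hole 2→Hole 4) = (471.5, -30.3, -835).
So ∂z/∂x = −n_x/n_z = 0.56467 and ∂z/∂y = −n_y/n_z = −0.03629.
Intercept c from Hole 2: 902.3 − 108.98 + 0.44 = 793.75.
At (38, -32): z = 21.5 + 1.2 + 793.75 = 816.4 m.

816.4 m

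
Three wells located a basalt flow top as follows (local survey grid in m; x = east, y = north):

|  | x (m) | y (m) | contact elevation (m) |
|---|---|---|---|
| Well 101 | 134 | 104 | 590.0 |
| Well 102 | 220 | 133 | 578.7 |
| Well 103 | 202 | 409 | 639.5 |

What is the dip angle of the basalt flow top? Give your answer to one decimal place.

16.1°

Two edge vectors: Well 101→Well 102 = (86, 29, -11.3), Well 101→Well 103 = (68, 305, 49.5).
Normal n = (Well 101→Well 102) × (Well 101→Well 103) = (4882, -5025.4, 24258).
So ∂z/∂x = −n_x/n_z = −0.20125 and ∂z/∂y = −n_y/n_z = 0.20716.
Gradient magnitude |∇z| = √(a² + b²) = √(0.04050 + 0.04292) = 0.28883.
True dip = arctan(0.28883) = 16.1°, dipping toward SE (azimuth ≈ 136°).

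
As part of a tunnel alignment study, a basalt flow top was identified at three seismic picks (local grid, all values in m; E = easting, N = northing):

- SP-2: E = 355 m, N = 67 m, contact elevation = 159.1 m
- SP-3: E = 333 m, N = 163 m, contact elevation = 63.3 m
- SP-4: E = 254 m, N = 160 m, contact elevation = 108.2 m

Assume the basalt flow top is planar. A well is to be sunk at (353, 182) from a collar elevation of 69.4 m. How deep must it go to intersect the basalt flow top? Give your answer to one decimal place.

Let the plane be z = a·E + b·N + c.
SP-3−SP-2: −22a + 96b = −95.8;  SP-4−SP-2: −101a + 93b = −50.9.
Solving gives a = −0.52588, b = −1.11843.
Then c = 159.1 − a·355 − b·67 = 420.72.
At (353, 182): z_contact = −185.64 − 203.55 + 420.72 = 31.53 m.
Depth below ground = 69.4 − 31.53 = 37.9 m.

37.9 m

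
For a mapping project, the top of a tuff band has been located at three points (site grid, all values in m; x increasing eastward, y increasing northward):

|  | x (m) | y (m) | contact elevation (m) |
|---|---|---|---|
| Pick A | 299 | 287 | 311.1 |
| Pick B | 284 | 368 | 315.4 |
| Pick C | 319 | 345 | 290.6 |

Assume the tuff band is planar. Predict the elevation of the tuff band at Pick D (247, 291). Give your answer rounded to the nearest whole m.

Two edge vectors: Pick A→Pick B = (-15, 81, 4.3), Pick A→Pick C = (20, 58, -20.5).
Normal n = (Pick A→Pick B) × (Pick A→Pick C) = (-1909.9, -221.5, -2490).
So ∂z/∂x = −n_x/n_z = −0.76703 and ∂z/∂y = −n_y/n_z = −0.08896.
Intercept c from Pick A: 311.1 + 229.34 + 25.53 = 565.97.
At (247, 291): z = −189.5 − 25.9 + 565.97 = 350.6 m.

351 m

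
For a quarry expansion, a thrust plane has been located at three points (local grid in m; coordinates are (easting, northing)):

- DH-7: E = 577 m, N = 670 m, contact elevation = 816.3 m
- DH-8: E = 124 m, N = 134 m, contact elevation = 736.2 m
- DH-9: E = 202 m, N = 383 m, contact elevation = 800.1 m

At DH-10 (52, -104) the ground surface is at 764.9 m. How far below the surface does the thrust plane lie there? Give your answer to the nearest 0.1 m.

Let the plane be z = a·E + b·N + c.
DH-8−DH-7: −453a − 536b = −80.1;  DH-9−DH-7: −375a − 287b = −16.2.
Solving gives a = −0.20152, b = 0.31975.
Then c = 816.3 − a·577 − b·670 = 718.34.
At (52, -104): z_contact = −10.48 − 33.25 + 718.34 = 674.61 m.
Depth below ground = 764.9 − 674.61 = 90.3 m.

90.3 m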